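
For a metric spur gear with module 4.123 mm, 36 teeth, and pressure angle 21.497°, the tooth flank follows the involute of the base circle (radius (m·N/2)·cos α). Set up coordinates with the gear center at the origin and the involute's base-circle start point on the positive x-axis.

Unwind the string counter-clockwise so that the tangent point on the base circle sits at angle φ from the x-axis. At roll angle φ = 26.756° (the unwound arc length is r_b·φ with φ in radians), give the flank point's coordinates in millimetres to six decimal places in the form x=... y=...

pitch radius r_p = m·N/2 = 4.123·36/2 = 74.214000
base radius r_b = r_p·cos α = 74.214000·cos 21.497° = 69.051433
roll angle φ = 26.756° = 0.46698029 rad
x = r_b·(cos φ + φ·sin φ) = 69.051433·(0.89293180 + 0.46698029·0.45019195) = 76.174957
y = r_b·(sin φ − φ·cos φ) = 69.051433·(0.45019195 − 0.46698029·0.89293180) = 2.293225

x=76.174957 y=2.293225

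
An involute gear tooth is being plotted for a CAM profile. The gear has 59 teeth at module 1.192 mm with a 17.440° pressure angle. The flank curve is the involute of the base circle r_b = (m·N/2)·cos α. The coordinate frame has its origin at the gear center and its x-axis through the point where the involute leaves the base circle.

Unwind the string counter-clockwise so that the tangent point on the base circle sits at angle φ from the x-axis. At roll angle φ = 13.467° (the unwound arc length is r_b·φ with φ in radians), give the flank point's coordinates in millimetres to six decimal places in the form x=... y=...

x=34.461473 y=0.144405

pitch radius r_p = m·N/2 = 1.192·59/2 = 35.164000
base radius r_b = r_p·cos α = 35.164000·cos 17.440° = 33.547558
roll angle φ = 13.467° = 0.23504349 rad
x = r_b·(cos φ + φ·sin φ) = 33.547558·(0.97250421 + 0.23504349·0.23288528) = 34.461473
y = r_b·(sin φ − φ·cos φ) = 33.547558·(0.23288528 − 0.23504349·0.97250421) = 0.144405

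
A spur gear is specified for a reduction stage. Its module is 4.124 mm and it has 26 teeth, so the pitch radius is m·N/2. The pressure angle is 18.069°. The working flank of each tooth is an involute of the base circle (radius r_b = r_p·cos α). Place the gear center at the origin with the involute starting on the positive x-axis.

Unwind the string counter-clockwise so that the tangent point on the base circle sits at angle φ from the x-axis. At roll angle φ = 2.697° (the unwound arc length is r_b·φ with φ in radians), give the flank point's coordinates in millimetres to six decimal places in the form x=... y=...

x=51.024488 y=0.001772

pitch radius r_p = m·N/2 = 4.124·26/2 = 53.612000
base radius r_b = r_p·cos α = 53.612000·cos 18.069° = 50.968054
roll angle φ = 2.697° = 0.04707153 rad
x = r_b·(cos φ + φ·sin φ) = 50.968054·(0.99889234 + 0.04707153·0.04705415) = 51.024488
y = r_b·(sin φ − φ·cos φ) = 50.968054·(0.04705415 − 0.04707153·0.99889234) = 0.001772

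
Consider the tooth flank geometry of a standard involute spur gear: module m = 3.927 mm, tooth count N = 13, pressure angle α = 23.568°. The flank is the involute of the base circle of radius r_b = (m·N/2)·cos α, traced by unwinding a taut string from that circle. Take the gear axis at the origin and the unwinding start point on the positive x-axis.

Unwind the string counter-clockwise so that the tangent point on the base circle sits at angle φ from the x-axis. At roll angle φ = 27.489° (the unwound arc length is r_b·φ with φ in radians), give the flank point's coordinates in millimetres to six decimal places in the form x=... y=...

x=25.936051 y=0.841599

pitch radius r_p = m·N/2 = 3.927·13/2 = 25.525500
base radius r_b = r_p·cos α = 25.525500·cos 23.568° = 23.396321
roll angle φ = 27.489° = 0.47977356 rad
x = r_b·(cos φ + φ·sin φ) = 23.396321·(0.88709947 + 0.47977356·0.46157831) = 25.936051
y = r_b·(sin φ − φ·cos φ) = 23.396321·(0.46157831 − 0.47977356·0.88709947) = 0.841599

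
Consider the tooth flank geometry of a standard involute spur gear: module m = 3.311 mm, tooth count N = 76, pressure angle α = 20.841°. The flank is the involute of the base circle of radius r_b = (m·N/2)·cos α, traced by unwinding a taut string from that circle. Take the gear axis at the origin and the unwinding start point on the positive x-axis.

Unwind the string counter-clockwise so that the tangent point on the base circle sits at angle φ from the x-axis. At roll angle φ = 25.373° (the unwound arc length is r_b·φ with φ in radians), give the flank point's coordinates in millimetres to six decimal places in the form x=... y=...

x=128.556595 y=3.337649

pitch radius r_p = m·N/2 = 3.311·76/2 = 125.818000
base radius r_b = r_p·cos α = 125.818000·cos 20.841° = 117.585895
roll angle φ = 25.373° = 0.44284239 rad
x = r_b·(cos φ + φ·sin φ) = 117.585895·(0.90353732 + 0.44284239·0.42850940) = 128.556595
y = r_b·(sin φ − φ·cos φ) = 117.585895·(0.42850940 − 0.44284239·0.90353732) = 3.337649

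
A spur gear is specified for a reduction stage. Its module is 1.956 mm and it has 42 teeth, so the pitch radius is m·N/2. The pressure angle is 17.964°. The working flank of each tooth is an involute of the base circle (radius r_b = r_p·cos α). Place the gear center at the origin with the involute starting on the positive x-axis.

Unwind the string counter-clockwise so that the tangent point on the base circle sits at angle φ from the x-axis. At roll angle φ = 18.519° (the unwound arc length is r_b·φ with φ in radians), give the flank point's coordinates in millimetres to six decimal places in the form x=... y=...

pitch radius r_p = m·N/2 = 1.956·42/2 = 41.076000
base radius r_b = r_p·cos α = 41.076000·cos 17.964° = 39.073565
roll angle φ = 18.519° = 0.32321752 rad
x = r_b·(cos φ + φ·sin φ) = 39.073565·(0.94821838 + 0.32321752·0.31761911) = 41.061567
y = r_b·(sin φ − φ·cos φ) = 39.073565·(0.31761911 − 0.32321752·0.94821838) = 0.435214

x=41.061567 y=0.435214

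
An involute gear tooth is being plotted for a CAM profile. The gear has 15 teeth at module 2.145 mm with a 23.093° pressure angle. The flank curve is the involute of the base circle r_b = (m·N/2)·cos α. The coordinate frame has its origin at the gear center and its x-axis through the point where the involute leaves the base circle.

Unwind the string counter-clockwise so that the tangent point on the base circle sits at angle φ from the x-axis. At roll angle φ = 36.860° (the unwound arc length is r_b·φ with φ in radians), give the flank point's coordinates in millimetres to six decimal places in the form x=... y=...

x=17.551075 y=1.259824

pitch radius r_p = m·N/2 = 2.145·15/2 = 16.087500
base radius r_b = r_p·cos α = 16.087500·cos 23.093° = 14.798399
roll angle φ = 36.860° = 0.64332836 rad
x = r_b·(cos φ + φ·sin φ) = 14.798399·(0.80010364 + 0.64332836·0.59986179) = 17.551075
y = r_b·(sin φ − φ·cos φ) = 14.798399·(0.59986179 − 0.64332836·0.80010364) = 1.259824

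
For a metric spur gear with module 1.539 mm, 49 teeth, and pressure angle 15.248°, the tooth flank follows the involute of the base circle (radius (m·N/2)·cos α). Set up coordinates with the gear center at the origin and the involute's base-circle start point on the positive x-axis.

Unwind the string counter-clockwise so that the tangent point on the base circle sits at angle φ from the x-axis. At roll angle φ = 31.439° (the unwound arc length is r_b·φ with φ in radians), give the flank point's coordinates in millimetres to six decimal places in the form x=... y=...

x=41.449247 y=1.943679

pitch radius r_p = m·N/2 = 1.539·49/2 = 37.705500
base radius r_b = r_p·cos α = 37.705500·cos 15.248° = 36.378135
roll angle φ = 31.439° = 0.54871406 rad
x = r_b·(cos φ + φ·sin φ) = 36.378135·(0.85319596 + 0.54871406·0.52159050) = 41.449247
y = r_b·(sin φ − φ·cos φ) = 36.378135·(0.52159050 − 0.54871406·0.85319596) = 1.943679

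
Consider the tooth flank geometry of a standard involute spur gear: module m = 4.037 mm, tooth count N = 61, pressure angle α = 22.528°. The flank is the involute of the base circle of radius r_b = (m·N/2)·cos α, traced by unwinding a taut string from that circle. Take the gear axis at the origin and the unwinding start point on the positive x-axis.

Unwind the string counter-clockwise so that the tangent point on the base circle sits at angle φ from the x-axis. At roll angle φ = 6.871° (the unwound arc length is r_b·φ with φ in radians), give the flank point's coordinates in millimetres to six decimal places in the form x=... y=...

pitch radius r_p = m·N/2 = 4.037·61/2 = 123.128500
base radius r_b = r_p·cos α = 123.128500·cos 22.528° = 113.732861
roll angle φ = 6.871° = 0.11992157 rad
x = r_b·(cos φ + φ·sin φ) = 113.732861·(0.99281802 + 0.11992157·0.11963434) = 114.547729
y = r_b·(sin φ − φ·cos φ) = 113.732861·(0.11963434 − 0.11992157·0.99281802) = 0.065288

x=114.547729 y=0.065288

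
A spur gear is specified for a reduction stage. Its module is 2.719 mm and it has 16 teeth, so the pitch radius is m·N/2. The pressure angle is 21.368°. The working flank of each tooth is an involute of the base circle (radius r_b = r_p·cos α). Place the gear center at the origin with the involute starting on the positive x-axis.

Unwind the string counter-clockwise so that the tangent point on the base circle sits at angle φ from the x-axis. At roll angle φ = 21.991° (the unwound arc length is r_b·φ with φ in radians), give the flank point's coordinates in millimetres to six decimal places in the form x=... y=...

x=21.694308 y=0.376188

pitch radius r_p = m·N/2 = 2.719·16/2 = 21.752000
base radius r_b = r_p·cos α = 21.752000·cos 21.368° = 20.256756
roll angle φ = 21.991° = 0.38381536 rad
x = r_b·(cos φ + φ·sin φ) = 20.256756·(0.92724269 + 0.38381536·0.37446095) = 21.694308
y = r_b·(sin φ − φ·cos φ) = 20.256756·(0.37446095 − 0.38381536·0.92724269) = 0.376188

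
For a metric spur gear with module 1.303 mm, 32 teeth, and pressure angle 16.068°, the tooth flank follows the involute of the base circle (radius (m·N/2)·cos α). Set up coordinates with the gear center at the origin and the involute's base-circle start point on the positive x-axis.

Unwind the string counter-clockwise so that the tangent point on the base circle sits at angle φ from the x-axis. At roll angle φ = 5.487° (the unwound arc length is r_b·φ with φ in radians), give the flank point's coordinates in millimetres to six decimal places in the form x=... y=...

x=20.125205 y=0.005860

pitch radius r_p = m·N/2 = 1.303·32/2 = 20.848000
base radius r_b = r_p·cos α = 20.848000·cos 16.068° = 20.033550
roll angle φ = 5.487° = 0.09576622 rad
x = r_b·(cos φ + φ·sin φ) = 20.033550·(0.99541792 + 0.09576622·0.09561990) = 20.125205
y = r_b·(sin φ − φ·cos φ) = 20.033550·(0.09561990 − 0.09576622·0.99541792) = 0.005860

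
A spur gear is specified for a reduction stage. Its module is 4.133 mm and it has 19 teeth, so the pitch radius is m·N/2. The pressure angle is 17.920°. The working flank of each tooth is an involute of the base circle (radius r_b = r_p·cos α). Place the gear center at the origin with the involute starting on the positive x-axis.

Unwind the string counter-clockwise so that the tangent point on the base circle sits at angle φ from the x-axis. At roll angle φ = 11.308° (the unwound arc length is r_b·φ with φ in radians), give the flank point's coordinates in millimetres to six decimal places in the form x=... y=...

x=38.079235 y=0.095360

pitch radius r_p = m·N/2 = 4.133·19/2 = 39.263500
base radius r_b = r_p·cos α = 39.263500·cos 17.920° = 37.358712
roll angle φ = 11.308° = 0.19736183 rad
x = r_b·(cos φ + φ·sin φ) = 37.358712·(0.98058729 + 0.19736183·0.19608306) = 38.079235
y = r_b·(sin φ − φ·cos φ) = 37.358712·(0.19608306 − 0.19736183·0.98058729) = 0.095360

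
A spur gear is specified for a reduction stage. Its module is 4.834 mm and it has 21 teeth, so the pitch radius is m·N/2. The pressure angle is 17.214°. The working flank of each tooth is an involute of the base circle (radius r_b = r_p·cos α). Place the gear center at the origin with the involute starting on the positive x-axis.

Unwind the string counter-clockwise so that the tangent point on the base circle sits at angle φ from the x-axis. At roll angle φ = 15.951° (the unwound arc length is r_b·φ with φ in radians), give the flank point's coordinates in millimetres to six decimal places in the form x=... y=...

pitch radius r_p = m·N/2 = 4.834·21/2 = 50.757000
base radius r_b = r_p·cos α = 50.757000·cos 17.214° = 48.483395
roll angle φ = 15.951° = 0.27839747 rad
x = r_b·(cos φ + φ·sin φ) = 48.483395·(0.96149707 + 0.27839747·0.27481517) = 50.326003
y = r_b·(sin φ − φ·cos φ) = 48.483395·(0.27481517 − 0.27839747·0.96149707) = 0.346017

x=50.326003 y=0.346017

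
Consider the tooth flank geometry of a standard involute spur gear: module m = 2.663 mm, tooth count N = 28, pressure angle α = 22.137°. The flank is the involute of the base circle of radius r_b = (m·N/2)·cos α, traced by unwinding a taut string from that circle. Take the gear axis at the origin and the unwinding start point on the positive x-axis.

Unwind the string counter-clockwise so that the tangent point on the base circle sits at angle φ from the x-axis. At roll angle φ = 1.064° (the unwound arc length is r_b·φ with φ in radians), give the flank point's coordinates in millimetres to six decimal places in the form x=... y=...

x=34.539729 y=0.000074

pitch radius r_p = m·N/2 = 2.663·28/2 = 37.282000
base radius r_b = r_p·cos α = 37.282000·cos 22.137° = 34.533775
roll angle φ = 1.064° = 0.01857030 rad
x = r_b·(cos φ + φ·sin φ) = 34.533775·(0.99982758 + 0.01857030·0.01856924) = 34.539729
y = r_b·(sin φ − φ·cos φ) = 34.533775·(0.01856924 − 0.01857030·0.99982758) = 0.000074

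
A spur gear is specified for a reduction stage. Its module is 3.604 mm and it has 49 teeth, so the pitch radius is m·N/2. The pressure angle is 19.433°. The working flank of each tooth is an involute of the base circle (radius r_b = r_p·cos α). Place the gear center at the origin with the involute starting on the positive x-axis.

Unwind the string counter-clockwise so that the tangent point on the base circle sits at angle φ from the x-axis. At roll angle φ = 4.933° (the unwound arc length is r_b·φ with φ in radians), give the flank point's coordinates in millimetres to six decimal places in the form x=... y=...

x=83.575816 y=0.017701

pitch radius r_p = m·N/2 = 3.604·49/2 = 88.298000
base radius r_b = r_p·cos α = 88.298000·cos 19.433° = 83.267768
roll angle φ = 4.933° = 0.08609709 rad
x = r_b·(cos φ + φ·sin φ) = 83.267768·(0.99629593 + 0.08609709·0.08599076) = 83.575816
y = r_b·(sin φ − φ·cos φ) = 83.267768·(0.08599076 − 0.08609709·0.99629593) = 0.017701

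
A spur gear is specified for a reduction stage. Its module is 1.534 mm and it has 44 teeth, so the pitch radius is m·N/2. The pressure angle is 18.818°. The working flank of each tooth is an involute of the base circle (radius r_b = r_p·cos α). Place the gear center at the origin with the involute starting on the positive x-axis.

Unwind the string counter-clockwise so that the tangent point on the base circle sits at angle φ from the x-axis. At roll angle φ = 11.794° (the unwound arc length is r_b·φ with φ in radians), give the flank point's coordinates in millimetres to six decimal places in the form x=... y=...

pitch radius r_p = m·N/2 = 1.534·44/2 = 33.748000
base radius r_b = r_p·cos α = 33.748000·cos 18.818° = 31.944101
roll angle φ = 11.794° = 0.20584413 rad
x = r_b·(cos φ + φ·sin φ) = 31.944101·(0.97888880 + 0.20584413·0.20439354) = 32.613713
y = r_b·(sin φ − φ·cos φ) = 31.944101·(0.20439354 − 0.20584413·0.97888880) = 0.092479

x=32.613713 y=0.092479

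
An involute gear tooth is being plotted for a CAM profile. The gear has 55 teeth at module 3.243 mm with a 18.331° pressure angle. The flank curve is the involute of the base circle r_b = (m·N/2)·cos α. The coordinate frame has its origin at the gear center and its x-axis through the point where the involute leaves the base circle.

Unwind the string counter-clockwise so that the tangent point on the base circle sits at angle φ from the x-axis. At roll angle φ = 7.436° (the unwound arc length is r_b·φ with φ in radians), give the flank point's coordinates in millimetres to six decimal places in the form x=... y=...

x=85.366937 y=0.061583

pitch radius r_p = m·N/2 = 3.243·55/2 = 89.182500
base radius r_b = r_p·cos α = 89.182500·cos 18.331° = 84.656974
roll angle φ = 7.436° = 0.12978268 rad
x = r_b·(cos φ + φ·sin φ) = 84.656974·(0.99159004 + 0.12978268·0.12941866) = 85.366937
y = r_b·(sin φ − φ·cos φ) = 84.656974·(0.12941866 − 0.12978268·0.99159004) = 0.061583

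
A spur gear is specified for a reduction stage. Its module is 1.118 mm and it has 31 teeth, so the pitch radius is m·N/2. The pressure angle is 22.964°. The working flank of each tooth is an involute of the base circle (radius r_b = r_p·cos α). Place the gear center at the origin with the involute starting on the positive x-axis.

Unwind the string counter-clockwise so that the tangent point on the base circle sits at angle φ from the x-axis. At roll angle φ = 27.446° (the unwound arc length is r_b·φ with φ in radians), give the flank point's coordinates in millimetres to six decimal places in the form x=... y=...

x=17.682616 y=0.571301

pitch radius r_p = m·N/2 = 1.118·31/2 = 17.329000
base radius r_b = r_p·cos α = 17.329000·cos 22.964° = 15.955680
roll angle φ = 27.446° = 0.47902307 rad
x = r_b·(cos φ + φ·sin φ) = 15.955680·(0.88744563 + 0.47902307·0.46091242) = 17.682616
y = r_b·(sin φ − φ·cos φ) = 15.955680·(0.46091242 − 0.47902307·0.88744563) = 0.571301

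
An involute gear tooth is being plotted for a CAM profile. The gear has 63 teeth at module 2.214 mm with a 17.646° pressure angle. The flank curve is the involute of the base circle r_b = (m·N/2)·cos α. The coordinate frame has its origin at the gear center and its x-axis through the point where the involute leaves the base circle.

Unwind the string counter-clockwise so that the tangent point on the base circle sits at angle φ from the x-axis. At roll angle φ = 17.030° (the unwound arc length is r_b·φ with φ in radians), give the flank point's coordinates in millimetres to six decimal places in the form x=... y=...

x=69.330694 y=0.576594

pitch radius r_p = m·N/2 = 2.214·63/2 = 69.741000
base radius r_b = r_p·cos α = 69.741000·cos 17.646° = 66.459519
roll angle φ = 17.030° = 0.29722957 rad
x = r_b·(cos φ + φ·sin φ) = 66.459519·(0.95615154 + 0.29722957·0.29287238) = 69.330694
y = r_b·(sin φ − φ·cos φ) = 66.459519·(0.29287238 − 0.29722957·0.95615154) = 0.576594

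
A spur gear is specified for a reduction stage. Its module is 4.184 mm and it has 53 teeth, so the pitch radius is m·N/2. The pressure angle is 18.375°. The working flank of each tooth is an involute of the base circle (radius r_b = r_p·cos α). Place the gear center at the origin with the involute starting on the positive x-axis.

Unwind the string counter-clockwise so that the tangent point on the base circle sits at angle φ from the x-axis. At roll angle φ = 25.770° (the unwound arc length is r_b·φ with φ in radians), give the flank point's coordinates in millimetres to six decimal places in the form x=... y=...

x=115.333591 y=3.127181

pitch radius r_p = m·N/2 = 4.184·53/2 = 110.876000
base radius r_b = r_p·cos α = 110.876000·cos 18.375° = 105.222837
roll angle φ = 25.770° = 0.44977135 rad
x = r_b·(cos φ + φ·sin φ) = 105.222837·(0.90054653 + 0.44977135·0.43475963) = 115.333591
y = r_b·(sin φ − φ·cos φ) = 105.222837·(0.43475963 − 0.44977135·0.90054653) = 3.127181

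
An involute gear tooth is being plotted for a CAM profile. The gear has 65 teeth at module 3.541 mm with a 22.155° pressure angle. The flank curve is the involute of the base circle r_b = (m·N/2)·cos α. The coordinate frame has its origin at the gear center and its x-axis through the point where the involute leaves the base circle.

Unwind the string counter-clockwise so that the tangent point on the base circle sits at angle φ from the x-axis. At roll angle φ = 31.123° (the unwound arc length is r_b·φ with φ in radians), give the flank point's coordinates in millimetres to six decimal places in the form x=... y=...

pitch radius r_p = m·N/2 = 3.541·65/2 = 115.082500
base radius r_b = r_p·cos α = 115.082500·cos 22.155° = 106.585620
roll angle φ = 31.123° = 0.54319882 rad
x = r_b·(cos φ + φ·sin φ) = 106.585620·(0.85605967 + 0.54319882·0.51687701) = 121.169374
y = r_b·(sin φ − φ·cos φ) = 106.585620·(0.51687701 − 0.54319882·0.85605967) = 5.528214

x=121.169374 y=5.528214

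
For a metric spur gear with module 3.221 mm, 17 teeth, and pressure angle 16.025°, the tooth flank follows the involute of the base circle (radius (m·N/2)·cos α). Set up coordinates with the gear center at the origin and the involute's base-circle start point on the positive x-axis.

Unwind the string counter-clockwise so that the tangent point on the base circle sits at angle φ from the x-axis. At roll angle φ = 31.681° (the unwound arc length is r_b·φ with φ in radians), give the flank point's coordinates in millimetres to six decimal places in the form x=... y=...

pitch radius r_p = m·N/2 = 3.221·17/2 = 27.378500
base radius r_b = r_p·cos α = 27.378500·cos 16.025° = 26.314608
roll angle φ = 31.681° = 0.55293776 rad
x = r_b·(cos φ + φ·sin φ) = 26.314608·(0.85098532 + 0.55293776·0.52518948) = 30.035031
y = r_b·(sin φ − φ·cos φ) = 26.314608·(0.52518948 − 0.55293776·0.85098532) = 1.438029

x=30.035031 y=1.438029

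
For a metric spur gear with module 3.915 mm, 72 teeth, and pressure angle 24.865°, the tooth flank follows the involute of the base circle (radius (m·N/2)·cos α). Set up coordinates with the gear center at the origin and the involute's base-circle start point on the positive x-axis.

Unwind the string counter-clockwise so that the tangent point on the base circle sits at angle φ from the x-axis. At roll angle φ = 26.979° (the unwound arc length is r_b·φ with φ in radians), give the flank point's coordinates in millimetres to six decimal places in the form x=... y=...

x=141.275115 y=4.352253

pitch radius r_p = m·N/2 = 3.915·72/2 = 140.940000
base radius r_b = r_p·cos α = 140.940000·cos 24.865° = 127.875009
roll angle φ = 26.979° = 0.47087238 rad
x = r_b·(cos φ + φ·sin φ) = 127.875009·(0.89117286 + 0.47087238·0.45366390) = 141.275115
y = r_b·(sin φ − φ·cos φ) = 127.875009·(0.45366390 − 0.47087238·0.89117286) = 4.352253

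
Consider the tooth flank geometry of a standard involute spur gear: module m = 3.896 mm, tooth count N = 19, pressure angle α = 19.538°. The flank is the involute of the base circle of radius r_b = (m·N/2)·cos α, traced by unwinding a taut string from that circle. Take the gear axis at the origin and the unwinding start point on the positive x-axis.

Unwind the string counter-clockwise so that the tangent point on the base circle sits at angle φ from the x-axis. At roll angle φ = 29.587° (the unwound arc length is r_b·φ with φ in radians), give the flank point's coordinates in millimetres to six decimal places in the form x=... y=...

x=39.226022 y=1.558746

pitch radius r_p = m·N/2 = 3.896·19/2 = 37.012000
base radius r_b = r_p·cos α = 37.012000·cos 19.538° = 34.880845
roll angle φ = 29.587° = 0.51639057 rad
x = r_b·(cos φ + φ·sin φ) = 34.880845·(0.86960698 + 0.51639057·0.49374457) = 39.226022
y = r_b·(sin φ − φ·cos φ) = 34.880845·(0.49374457 − 0.51639057·0.86960698) = 1.558746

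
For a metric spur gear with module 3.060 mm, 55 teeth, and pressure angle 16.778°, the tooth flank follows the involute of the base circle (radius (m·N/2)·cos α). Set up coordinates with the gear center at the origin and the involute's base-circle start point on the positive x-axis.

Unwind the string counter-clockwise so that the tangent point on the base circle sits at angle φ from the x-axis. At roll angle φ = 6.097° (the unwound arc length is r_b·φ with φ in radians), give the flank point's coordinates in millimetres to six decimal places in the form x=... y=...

x=81.022640 y=0.032324

pitch radius r_p = m·N/2 = 3.060·55/2 = 84.150000
base radius r_b = r_p·cos α = 84.150000·cos 16.778° = 80.567769
roll angle φ = 6.097° = 0.10641272 rad
x = r_b·(cos φ + φ·sin φ) = 80.567769·(0.99434351 + 0.10641272·0.10621201) = 81.022640
y = r_b·(sin φ − φ·cos φ) = 80.567769·(0.10621201 − 0.10641272·0.99434351) = 0.032324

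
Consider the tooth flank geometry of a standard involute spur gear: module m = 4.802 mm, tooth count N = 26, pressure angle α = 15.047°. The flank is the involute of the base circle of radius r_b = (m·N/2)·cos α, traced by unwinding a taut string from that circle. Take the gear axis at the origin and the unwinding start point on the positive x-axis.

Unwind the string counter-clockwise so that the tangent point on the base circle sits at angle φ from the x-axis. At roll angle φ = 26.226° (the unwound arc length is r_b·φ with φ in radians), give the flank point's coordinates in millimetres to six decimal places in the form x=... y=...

pitch radius r_p = m·N/2 = 4.802·26/2 = 62.426000
base radius r_b = r_p·cos α = 62.426000·cos 15.047° = 60.285612
roll angle φ = 26.226° = 0.45773005 rad
x = r_b·(cos φ + φ·sin φ) = 60.285612·(0.89705793 + 0.45773005·0.44191297) = 66.274069
y = r_b·(sin φ − φ·cos φ) = 60.285612·(0.44191297 − 0.45773005·0.89705793) = 1.887096

x=66.274069 y=1.887096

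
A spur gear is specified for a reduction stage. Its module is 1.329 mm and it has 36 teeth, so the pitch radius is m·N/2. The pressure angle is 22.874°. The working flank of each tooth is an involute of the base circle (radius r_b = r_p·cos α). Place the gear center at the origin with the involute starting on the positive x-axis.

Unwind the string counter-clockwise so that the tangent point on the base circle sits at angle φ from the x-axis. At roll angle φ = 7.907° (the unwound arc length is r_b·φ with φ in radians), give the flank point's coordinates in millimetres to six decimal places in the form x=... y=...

pitch radius r_p = m·N/2 = 1.329·36/2 = 23.922000
base radius r_b = r_p·cos α = 23.922000·cos 22.874° = 22.040819
roll angle φ = 7.907° = 0.13800318 rad
x = r_b·(cos φ + φ·sin φ) = 22.040819·(0.99049266 + 0.13800318·0.13756556) = 22.249703
y = r_b·(sin φ − φ·cos φ) = 22.040819·(0.13756556 − 0.13800318·0.99049266) = 0.019273

x=22.249703 y=0.019273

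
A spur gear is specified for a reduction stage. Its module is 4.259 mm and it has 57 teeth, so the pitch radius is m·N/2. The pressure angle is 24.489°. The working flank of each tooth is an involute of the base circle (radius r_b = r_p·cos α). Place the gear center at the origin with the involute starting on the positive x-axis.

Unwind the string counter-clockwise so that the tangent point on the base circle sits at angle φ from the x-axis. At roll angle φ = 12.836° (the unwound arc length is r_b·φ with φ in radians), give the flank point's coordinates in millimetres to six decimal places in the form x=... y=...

pitch radius r_p = m·N/2 = 4.259·57/2 = 121.381500
base radius r_b = r_p·cos α = 121.381500·cos 24.489° = 110.462126
roll angle φ = 12.836° = 0.22403046 rad
x = r_b·(cos φ + φ·sin φ) = 110.462126·(0.97500996 + 0.22403046·0.22216116) = 113.199469
y = r_b·(sin φ − φ·cos φ) = 110.462126·(0.22216116 − 0.22403046·0.97500996) = 0.411938

x=113.199469 y=0.411938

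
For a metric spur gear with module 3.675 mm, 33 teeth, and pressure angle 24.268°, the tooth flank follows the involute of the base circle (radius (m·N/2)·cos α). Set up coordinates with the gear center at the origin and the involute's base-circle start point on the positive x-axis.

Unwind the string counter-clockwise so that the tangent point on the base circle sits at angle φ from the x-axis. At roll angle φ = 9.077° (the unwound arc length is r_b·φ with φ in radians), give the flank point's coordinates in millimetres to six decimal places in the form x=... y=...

pitch radius r_p = m·N/2 = 3.675·33/2 = 60.637500
base radius r_b = r_p·cos α = 60.637500·cos 24.268° = 55.279144
roll angle φ = 9.077° = 0.15842354 rad
x = r_b·(cos φ + φ·sin φ) = 55.279144·(0.98747722 + 0.15842354·0.15776168) = 55.968496
y = r_b·(sin φ − φ·cos φ) = 55.279144·(0.15776168 − 0.15842354·0.98747722) = 0.073082

x=55.968496 y=0.073082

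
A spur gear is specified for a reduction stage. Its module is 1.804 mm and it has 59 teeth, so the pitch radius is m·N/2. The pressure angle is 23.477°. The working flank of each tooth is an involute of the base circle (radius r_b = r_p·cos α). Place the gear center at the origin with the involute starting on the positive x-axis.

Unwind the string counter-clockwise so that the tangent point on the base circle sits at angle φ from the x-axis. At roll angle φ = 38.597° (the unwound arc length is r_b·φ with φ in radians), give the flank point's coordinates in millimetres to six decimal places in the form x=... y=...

pitch radius r_p = m·N/2 = 1.804·59/2 = 53.218000
base radius r_b = r_p·cos α = 53.218000·cos 23.477° = 48.812618
roll angle φ = 38.597° = 0.67364473 rad
x = r_b·(cos φ + φ·sin φ) = 48.812618·(0.78155314 + 0.67364473·0.62383868) = 58.662944
y = r_b·(sin φ − φ·cos φ) = 48.812618·(0.62383868 − 0.67364473·0.78155314) = 4.751885

x=58.662944 y=4.751885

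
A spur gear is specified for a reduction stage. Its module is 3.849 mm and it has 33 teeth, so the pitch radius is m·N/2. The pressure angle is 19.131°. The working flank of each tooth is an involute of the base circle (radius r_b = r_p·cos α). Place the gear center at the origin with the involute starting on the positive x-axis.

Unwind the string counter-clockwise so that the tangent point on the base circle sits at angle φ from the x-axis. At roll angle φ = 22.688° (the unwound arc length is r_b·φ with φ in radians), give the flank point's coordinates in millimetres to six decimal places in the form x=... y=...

pitch radius r_p = m·N/2 = 3.849·33/2 = 63.508500
base radius r_b = r_p·cos α = 63.508500·cos 19.131° = 60.001036
roll angle φ = 22.688° = 0.39598030 rad
x = r_b·(cos φ + φ·sin φ) = 60.001036·(0.92261889 + 0.39598030·0.38571282) = 64.522328
y = r_b·(sin φ − φ·cos φ) = 60.001036·(0.38571282 − 0.39598030·0.92261889) = 1.222456

x=64.522328 y=1.222456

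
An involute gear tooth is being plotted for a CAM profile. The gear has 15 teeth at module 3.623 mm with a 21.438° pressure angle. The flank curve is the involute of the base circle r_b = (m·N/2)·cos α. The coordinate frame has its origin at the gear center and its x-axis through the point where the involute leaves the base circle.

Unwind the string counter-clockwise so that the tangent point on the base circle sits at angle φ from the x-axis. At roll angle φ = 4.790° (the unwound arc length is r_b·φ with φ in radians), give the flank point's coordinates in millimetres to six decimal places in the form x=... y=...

pitch radius r_p = m·N/2 = 3.623·15/2 = 27.172500
base radius r_b = r_p·cos α = 27.172500·cos 21.438° = 25.292533
roll angle φ = 4.790° = 0.08360127 rad
x = r_b·(cos φ + φ·sin φ) = 25.292533·(0.99650745 + 0.08360127·0.08350392) = 25.380766
y = r_b·(sin φ − φ·cos φ) = 25.292533·(0.08350392 − 0.08360127·0.99650745) = 0.004923

x=25.380766 y=0.004923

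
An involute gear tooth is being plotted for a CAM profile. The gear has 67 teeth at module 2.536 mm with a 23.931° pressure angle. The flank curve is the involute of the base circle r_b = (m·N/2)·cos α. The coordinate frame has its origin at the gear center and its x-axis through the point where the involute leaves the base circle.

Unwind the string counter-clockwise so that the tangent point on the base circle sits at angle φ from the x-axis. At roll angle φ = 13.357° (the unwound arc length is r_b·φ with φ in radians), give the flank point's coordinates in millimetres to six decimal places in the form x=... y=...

x=79.734224 y=0.326161

pitch radius r_p = m·N/2 = 2.536·67/2 = 84.956000
base radius r_b = r_p·cos α = 84.956000·cos 23.931° = 77.652725
roll angle φ = 13.357° = 0.23312363 rad
x = r_b·(cos φ + φ·sin φ) = 77.652725·(0.97294953 + 0.23312363·0.23101778) = 79.734224
y = r_b·(sin φ − φ·cos φ) = 77.652725·(0.23101778 − 0.23312363·0.97294953) = 0.326161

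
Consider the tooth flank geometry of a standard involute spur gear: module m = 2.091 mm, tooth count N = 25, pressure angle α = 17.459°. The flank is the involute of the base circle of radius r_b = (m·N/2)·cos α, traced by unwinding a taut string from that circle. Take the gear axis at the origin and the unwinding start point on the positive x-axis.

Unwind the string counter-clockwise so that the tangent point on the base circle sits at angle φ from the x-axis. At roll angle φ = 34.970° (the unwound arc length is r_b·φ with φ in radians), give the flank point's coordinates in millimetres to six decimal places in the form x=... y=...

pitch radius r_p = m·N/2 = 2.091·25/2 = 26.137500
base radius r_b = r_p·cos α = 26.137500·cos 17.459° = 24.933395
roll angle φ = 34.970° = 0.61034164 rad
x = r_b·(cos φ + φ·sin φ) = 24.933395·(0.81945226 + 0.61034164·0.57314745) = 29.153821
y = r_b·(sin φ − φ·cos φ) = 24.933395·(0.57314745 − 0.61034164·0.81945226) = 1.820178

x=29.153821 y=1.820178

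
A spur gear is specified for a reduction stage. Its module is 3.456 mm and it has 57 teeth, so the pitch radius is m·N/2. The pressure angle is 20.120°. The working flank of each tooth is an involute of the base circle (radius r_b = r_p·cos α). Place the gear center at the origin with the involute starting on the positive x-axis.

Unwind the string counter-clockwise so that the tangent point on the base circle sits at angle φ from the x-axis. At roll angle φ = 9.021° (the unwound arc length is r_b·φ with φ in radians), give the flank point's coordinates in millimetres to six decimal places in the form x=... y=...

x=93.624433 y=0.120025

pitch radius r_p = m·N/2 = 3.456·57/2 = 98.496000
base radius r_b = r_p·cos α = 98.496000·cos 20.120° = 92.485206
roll angle φ = 9.021° = 0.15744615 rad
x = r_b·(cos φ + φ·sin φ) = 92.485206·(0.98763094 + 0.15744615·0.15679646) = 93.624433
y = r_b·(sin φ − φ·cos φ) = 92.485206·(0.15679646 − 0.15744615·0.98763094) = 0.120025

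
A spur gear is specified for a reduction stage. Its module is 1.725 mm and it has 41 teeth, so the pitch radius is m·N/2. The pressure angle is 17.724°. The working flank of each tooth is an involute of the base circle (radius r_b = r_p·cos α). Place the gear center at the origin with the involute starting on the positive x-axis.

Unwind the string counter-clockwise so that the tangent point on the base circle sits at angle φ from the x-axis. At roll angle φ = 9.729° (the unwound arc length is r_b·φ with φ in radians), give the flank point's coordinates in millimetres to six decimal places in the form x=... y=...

pitch radius r_p = m·N/2 = 1.725·41/2 = 35.362500
base radius r_b = r_p·cos α = 35.362500·cos 17.724° = 33.683985
roll angle φ = 9.729° = 0.16980308 rad
x = r_b·(cos φ + φ·sin φ) = 33.683985·(0.98561806 + 0.16980308·0.16898827) = 34.166097
y = r_b·(sin φ − φ·cos φ) = 33.683985·(0.16898827 − 0.16980308·0.98561806) = 0.054813

x=34.166097 y=0.054813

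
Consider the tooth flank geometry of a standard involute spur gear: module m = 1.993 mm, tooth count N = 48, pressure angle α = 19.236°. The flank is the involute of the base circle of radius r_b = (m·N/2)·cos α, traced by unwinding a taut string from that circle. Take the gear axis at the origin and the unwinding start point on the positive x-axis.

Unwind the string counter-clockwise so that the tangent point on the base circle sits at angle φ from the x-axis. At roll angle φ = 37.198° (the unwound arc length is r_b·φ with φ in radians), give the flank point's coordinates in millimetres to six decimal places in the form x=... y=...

x=53.699546 y=3.948400

pitch radius r_p = m·N/2 = 1.993·48/2 = 47.832000
base radius r_b = r_p·cos α = 47.832000·cos 19.236° = 45.161518
roll angle φ = 37.198° = 0.64922758 rad
x = r_b·(cos φ + φ·sin φ) = 45.161518·(0.79655102 + 0.64922758·0.60457131) = 53.699546
y = r_b·(sin φ − φ·cos φ) = 45.161518·(0.60457131 − 0.64922758·0.79655102) = 3.948400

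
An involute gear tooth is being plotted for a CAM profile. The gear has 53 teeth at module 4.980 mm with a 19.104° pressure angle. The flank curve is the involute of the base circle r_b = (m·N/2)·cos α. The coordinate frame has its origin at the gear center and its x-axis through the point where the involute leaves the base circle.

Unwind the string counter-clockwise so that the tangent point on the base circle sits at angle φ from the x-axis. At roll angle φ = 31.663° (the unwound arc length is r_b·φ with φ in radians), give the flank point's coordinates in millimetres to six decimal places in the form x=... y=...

x=142.314117 y=6.803285

pitch radius r_p = m·N/2 = 4.980·53/2 = 131.970000
base radius r_b = r_p·cos α = 131.970000·cos 19.104° = 124.701893
roll angle φ = 31.663° = 0.55262360 rad
x = r_b·(cos φ + φ·sin φ) = 124.701893·(0.85115027 + 0.55262360·0.52492211) = 142.314117
y = r_b·(sin φ − φ·cos φ) = 124.701893·(0.52492211 − 0.55262360·0.85115027) = 6.803285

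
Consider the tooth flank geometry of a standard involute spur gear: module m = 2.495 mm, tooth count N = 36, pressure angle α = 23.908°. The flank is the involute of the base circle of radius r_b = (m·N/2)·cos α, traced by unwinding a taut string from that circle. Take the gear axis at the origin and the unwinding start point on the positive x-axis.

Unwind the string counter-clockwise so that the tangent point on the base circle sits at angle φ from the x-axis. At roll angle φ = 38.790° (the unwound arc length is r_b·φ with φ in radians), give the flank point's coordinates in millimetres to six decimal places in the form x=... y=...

pitch radius r_p = m·N/2 = 2.495·36/2 = 44.910000
base radius r_b = r_p·cos α = 44.910000·cos 23.908° = 41.056604
roll angle φ = 38.790° = 0.67701322 rad
x = r_b·(cos φ + φ·sin φ) = 41.056604·(0.77944732 + 0.67701322·0.62646778) = 49.414673
y = r_b·(sin φ − φ·cos φ) = 41.056604·(0.62646778 − 0.67701322·0.77944732) = 4.055228

x=49.414673 y=4.055228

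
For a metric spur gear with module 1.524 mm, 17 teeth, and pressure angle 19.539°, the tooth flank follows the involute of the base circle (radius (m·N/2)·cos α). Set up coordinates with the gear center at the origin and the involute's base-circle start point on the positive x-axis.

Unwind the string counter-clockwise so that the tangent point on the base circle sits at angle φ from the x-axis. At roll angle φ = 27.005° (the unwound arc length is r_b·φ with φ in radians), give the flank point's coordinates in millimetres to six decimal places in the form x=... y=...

pitch radius r_p = m·N/2 = 1.524·17/2 = 12.954000
base radius r_b = r_p·cos α = 12.954000·cos 19.539° = 12.208032
roll angle φ = 27.005° = 0.47132616 rad
x = r_b·(cos φ + φ·sin φ) = 12.208032·(0.89096690 + 0.47132616·0.45406825) = 13.489645
y = r_b·(sin φ − φ·cos φ) = 12.208032·(0.45406825 − 0.47132616·0.89096690) = 0.416687

x=13.489645 y=0.416687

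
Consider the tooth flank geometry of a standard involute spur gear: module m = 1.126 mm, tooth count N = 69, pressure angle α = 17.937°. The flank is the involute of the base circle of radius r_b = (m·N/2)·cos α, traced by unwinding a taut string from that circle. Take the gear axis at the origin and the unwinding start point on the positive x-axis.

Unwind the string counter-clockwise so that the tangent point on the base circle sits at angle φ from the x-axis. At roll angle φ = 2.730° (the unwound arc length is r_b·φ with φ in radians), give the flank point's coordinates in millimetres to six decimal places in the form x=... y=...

x=37.000799 y=0.001332

pitch radius r_p = m·N/2 = 1.126·69/2 = 38.847000
base radius r_b = r_p·cos α = 38.847000·cos 17.937° = 36.958870
roll angle φ = 2.730° = 0.04764749 rad
x = r_b·(cos φ + φ·sin φ) = 36.958870·(0.99886507 + 0.04764749·0.04762946) = 37.000799
y = r_b·(sin φ − φ·cos φ) = 36.958870·(0.04762946 − 0.04764749·0.99886507) = 0.001332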